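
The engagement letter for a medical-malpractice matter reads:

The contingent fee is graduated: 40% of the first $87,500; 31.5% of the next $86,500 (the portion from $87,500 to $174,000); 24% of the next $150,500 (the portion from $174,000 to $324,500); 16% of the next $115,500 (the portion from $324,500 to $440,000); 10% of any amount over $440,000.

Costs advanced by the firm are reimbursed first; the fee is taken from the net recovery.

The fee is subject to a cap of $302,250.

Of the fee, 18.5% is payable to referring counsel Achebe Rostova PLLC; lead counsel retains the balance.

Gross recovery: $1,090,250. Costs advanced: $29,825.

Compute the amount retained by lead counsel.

$145,795.35

Fee base (net of costs): $1,090,250 − $29,825 = $1,060,425
First $87,500 at 40% = $35,000.00
Next $86,500 at 31.5% = $27,247.50
Next $150,500 at 24% = $36,120.00
Next $115,500 at 16% = $18,480.00
Remaining $620,425 at 10% = $62,042.50
Fee: $35,000.00 + $27,247.50 + $36,120.00 + $18,480.00 + $62,042.50 = $178,890.00
$178,890.00 is under the $302,250 cap.
Referral share: 18.5% of $178,890.00 = $33,094.65; lead counsel retains $178,890.00 − $33,094.65 = $145,795.35.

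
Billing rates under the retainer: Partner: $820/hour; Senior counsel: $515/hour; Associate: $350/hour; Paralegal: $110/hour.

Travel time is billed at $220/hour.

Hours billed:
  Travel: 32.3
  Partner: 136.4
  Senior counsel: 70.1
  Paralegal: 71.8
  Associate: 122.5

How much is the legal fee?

$205,828.50

Partner: 136.4 × $820 = $111,848.00
Senior counsel: 70.1 × $515 = $36,101.50
Associate: 122.5 × $350 = $42,875.00
Paralegal: 71.8 × $110 = $7,898.00
Subtotal: $111,848.00 + $36,101.50 + $42,875.00 + $7,898.00 = $198,722.50
Travel: 32.3 × $220 = $7,106.00
Total: $198,722.50 + $7,106.00 = $205,828.50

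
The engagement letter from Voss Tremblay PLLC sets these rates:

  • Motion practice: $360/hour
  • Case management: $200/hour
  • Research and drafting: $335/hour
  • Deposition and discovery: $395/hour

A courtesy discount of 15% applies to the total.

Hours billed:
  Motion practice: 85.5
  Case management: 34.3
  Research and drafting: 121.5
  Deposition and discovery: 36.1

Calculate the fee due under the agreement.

Motion practice: 85.5 × $360 = $30,780.00
Case management: 34.3 × $200 = $6,860.00
Research and drafting: 121.5 × $335 = $40,702.50
Deposition and discovery: 36.1 × $395 = $14,259.50
Subtotal: $92,602.00
Less 15% discount: −$13,890.30
Total: $92,602.00 − $13,890.30 = $78,711.70

$78,711.70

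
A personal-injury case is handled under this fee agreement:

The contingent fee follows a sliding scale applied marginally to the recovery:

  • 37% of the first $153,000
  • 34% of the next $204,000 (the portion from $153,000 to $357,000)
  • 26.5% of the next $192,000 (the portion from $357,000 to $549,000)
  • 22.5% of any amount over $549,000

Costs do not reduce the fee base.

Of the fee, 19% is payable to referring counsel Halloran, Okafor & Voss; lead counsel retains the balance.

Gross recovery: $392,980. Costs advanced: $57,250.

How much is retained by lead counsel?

Fee base is the gross recovery, $392,980; costs are reimbursed separately.
First $153,000 at 37% = $56,610.00
Next $204,000 at 34% = $69,360.00
Remaining $35,980 at 26.5% = $9,534.70
Fee: $56,610.00 + $69,360.00 + $9,534.70 = $135,504.70
Referral share: 19% of $135,504.70 = $25,745.89; lead counsel retains $135,504.70 − $25,745.89 = $109,758.81.

$109,758.81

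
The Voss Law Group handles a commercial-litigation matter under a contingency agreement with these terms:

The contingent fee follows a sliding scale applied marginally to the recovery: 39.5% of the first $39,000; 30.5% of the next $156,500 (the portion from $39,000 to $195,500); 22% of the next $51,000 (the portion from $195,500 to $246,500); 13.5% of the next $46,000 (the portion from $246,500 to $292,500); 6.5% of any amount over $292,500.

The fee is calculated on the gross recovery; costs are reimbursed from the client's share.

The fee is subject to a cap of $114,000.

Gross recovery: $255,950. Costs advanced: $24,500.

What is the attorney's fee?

$75,633.25

Fee base is the gross recovery, $255,950; costs are reimbursed separately.
First $39,000 at 39.5% = $15,405.00
Next $156,500 at 30.5% = $47,732.50
Next $51,000 at 22% = $11,220.00
Remaining $9,450 at 13.5% = $1,275.75
Fee: $15,405.00 + $47,732.50 + $11,220.00 + $1,275.75 = $75,633.25
$75,633.25 is under the $114,000 cap.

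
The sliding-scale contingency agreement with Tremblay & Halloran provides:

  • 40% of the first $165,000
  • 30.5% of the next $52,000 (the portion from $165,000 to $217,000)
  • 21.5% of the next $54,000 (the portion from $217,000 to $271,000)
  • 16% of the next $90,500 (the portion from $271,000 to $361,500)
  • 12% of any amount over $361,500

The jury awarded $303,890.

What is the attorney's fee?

$98,732.40

First $165,000 at 40% = $66,000.00
Next $52,000 at 30.5% = $15,860.00
Next $54,000 at 21.5% = $11,610.00
Remaining $32,890 at 16% = $5,262.40
Fee: $66,000.00 + $15,860.00 + $11,610.00 + $5,262.40 = $98,732.40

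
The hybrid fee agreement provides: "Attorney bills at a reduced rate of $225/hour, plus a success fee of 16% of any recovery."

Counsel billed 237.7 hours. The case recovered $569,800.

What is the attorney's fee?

$144,650.50

Hourly: 237.7 × $225 = $53,482.50
Success fee: 16% of $569,800 = $91,168.00
Total: $53,482.50 + $91,168.00 = $144,650.50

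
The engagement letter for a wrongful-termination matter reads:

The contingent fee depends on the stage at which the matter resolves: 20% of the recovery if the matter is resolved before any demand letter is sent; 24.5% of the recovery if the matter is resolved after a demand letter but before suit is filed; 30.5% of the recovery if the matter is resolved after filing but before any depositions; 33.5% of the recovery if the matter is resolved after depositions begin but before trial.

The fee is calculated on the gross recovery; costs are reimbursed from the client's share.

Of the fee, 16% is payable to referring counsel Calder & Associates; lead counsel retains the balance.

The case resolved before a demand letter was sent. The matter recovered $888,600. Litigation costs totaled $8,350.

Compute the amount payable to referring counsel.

$28,435.20

Fee base is the gross recovery, $888,600; costs are reimbursed separately.
The matter resolved before a demand letter was sent, so the 20% rate applies.
$888,600 × 20% = $177,720.00
Referral share: 16% of $177,720.00 = $28,435.20; lead counsel retains $177,720.00 − $28,435.20 = $149,284.80.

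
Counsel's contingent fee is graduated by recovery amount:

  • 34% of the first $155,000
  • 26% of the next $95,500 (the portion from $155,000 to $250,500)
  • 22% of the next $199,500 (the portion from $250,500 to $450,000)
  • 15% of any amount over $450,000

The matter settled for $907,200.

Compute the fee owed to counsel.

$190,000.00

First $155,000 at 34% = $52,700.00
Next $95,500 at 26% = $24,830.00
Next $199,500 at 22% = $43,890.00
Remaining $457,200 at 15% = $68,580.00
Fee: $52,700.00 + $24,830.00 + $43,890.00 + $68,580.00 = $190,000.00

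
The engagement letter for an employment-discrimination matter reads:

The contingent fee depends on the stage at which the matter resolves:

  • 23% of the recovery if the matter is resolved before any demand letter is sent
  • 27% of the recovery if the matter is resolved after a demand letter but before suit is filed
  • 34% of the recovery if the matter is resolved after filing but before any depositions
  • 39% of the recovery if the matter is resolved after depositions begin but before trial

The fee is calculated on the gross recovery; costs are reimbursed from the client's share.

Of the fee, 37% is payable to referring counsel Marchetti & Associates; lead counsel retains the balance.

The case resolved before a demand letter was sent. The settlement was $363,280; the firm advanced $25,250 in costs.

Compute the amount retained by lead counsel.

Fee base is the gross recovery, $363,280; costs are reimbursed separately.
The matter resolved before a demand letter was sent, so the 23% rate applies.
$363,280 × 23% = $83,554.40
Referral share: 37% of $83,554.40 = $30,915.13; lead counsel retains $83,554.40 − $30,915.13 = $52,639.27.

$52,639.27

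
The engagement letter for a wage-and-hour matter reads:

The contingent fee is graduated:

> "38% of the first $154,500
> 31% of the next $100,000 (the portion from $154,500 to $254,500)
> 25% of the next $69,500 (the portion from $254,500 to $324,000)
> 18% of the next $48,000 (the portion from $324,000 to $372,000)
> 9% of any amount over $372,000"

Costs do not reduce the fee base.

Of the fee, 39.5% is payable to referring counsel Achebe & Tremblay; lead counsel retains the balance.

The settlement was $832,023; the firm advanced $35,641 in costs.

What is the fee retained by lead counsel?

Fee base is the gross recovery, $832,023; costs are reimbursed separately.
First $154,500 at 38% = $58,710.00
Next $100,000 at 31% = $31,000.00
Next $69,500 at 25% = $17,375.00
Next $48,000 at 18% = $8,640.00
Remaining $460,023 at 9% = $41,402.07
Fee: $58,710.00 + $31,000.00 + $17,375.00 + $8,640.00 + $41,402.07 = $157,127.07
Referral share: 39.5% of $157,127.07 = $62,065.19; lead counsel retains $157,127.07 − $62,065.19 = $95,061.88.

$95,061.88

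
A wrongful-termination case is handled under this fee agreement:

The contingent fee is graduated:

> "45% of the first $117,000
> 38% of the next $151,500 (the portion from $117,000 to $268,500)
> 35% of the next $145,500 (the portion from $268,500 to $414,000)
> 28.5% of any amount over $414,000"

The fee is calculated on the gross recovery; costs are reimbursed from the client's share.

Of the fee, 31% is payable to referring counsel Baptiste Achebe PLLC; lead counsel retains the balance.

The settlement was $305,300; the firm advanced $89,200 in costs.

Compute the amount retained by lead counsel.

Fee base is the gross recovery, $305,300; costs are reimbursed separately.
First $117,000 at 45% = $52,650.00
Next $151,500 at 38% = $57,570.00
Remaining $36,800 at 35% = $12,880.00
Fee: $52,650.00 + $57,570.00 + $12,880.00 = $123,100.00
Referral share: 31% of $123,100.00 = $38,161.00; lead counsel retains $123,100.00 − $38,161.00 = $84,939.00.

$84,939.00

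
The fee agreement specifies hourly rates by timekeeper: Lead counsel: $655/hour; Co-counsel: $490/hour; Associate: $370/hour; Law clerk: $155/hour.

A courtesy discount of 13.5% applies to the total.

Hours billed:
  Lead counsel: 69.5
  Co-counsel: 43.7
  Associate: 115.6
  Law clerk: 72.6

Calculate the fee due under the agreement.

$104,630.83

Lead counsel: 69.5 × $655 = $45,522.50
Co-counsel: 43.7 × $490 = $21,413.00
Associate: 115.6 × $370 = $42,772.00
Law clerk: 72.6 × $155 = $11,253.00
Subtotal: $120,960.50
Less 13.5% discount: −$16,329.67
Total: $120,960.50 − $16,329.67 = $104,630.83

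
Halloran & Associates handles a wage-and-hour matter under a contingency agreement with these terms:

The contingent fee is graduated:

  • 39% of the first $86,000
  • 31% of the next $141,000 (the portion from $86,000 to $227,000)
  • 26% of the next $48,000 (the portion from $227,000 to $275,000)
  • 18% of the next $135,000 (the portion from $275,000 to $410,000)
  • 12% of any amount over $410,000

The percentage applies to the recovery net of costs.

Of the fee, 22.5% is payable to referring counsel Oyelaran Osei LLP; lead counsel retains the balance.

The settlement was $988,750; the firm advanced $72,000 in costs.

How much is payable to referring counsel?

$39,339.00

Fee base (net of costs): $988,750 − $72,000 = $916,750
First $86,000 at 39% = $33,540.00
Next $141,000 at 31% = $43,710.00
Next $48,000 at 26% = $12,480.00
Next $135,000 at 18% = $24,300.00
Remaining $506,750 at 12% = $60,810.00
Fee: $33,540.00 + $43,710.00 + $12,480.00 + $24,300.00 + $60,810.00 = $174,840.00
Referral share: 22.5% of $174,840.00 = $39,339.00; lead counsel retains $174,840.00 − $39,339.00 = $135,501.00.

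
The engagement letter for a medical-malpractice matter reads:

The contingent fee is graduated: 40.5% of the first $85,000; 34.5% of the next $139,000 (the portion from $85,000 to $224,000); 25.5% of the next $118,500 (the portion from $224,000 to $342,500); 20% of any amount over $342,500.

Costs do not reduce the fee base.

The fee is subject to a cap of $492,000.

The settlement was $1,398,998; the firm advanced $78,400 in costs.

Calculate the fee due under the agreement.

Fee base is the gross recovery, $1,398,998; costs are reimbursed separately.
First $85,000 at 40.5% = $34,425.00
Next $139,000 at 34.5% = $47,955.00
Next $118,500 at 25.5% = $30,217.50
Remaining $1,056,498 at 20% = $211,299.60
Fee: $34,425.00 + $47,955.00 + $30,217.50 + $211,299.60 = $323,897.10
$323,897.10 is under the $492,000 cap.

$323,897.10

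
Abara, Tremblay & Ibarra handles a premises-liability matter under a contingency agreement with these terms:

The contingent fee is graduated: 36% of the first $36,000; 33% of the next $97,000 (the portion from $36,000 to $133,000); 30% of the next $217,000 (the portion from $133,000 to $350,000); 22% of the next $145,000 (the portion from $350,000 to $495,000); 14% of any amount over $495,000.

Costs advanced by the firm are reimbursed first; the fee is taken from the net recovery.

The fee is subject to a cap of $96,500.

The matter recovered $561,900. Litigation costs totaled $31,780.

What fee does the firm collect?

Fee base (net of costs): $561,900 − $31,780 = $530,120
First $36,000 at 36% = $12,960.00
Next $97,000 at 33% = $32,010.00
Next $217,000 at 30% = $65,100.00
Next $145,000 at 22% = $31,900.00
Remaining $35,120 at 14% = $4,916.80
Fee: $12,960.00 + $32,010.00 + $65,100.00 + $31,900.00 + $4,916.80 = $146,886.80
$146,886.80 exceeds the $96,500 cap, so the fee is capped at $96,500.00.

$96,500.00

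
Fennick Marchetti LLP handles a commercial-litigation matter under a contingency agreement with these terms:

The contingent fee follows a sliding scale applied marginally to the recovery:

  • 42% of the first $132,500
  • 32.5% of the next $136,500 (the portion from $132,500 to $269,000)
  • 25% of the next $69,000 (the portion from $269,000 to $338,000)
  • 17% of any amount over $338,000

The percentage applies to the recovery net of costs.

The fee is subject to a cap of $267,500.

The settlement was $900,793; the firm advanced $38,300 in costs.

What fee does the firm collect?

Fee base (net of costs): $900,793 − $38,300 = $862,493
First $132,500 at 42% = $55,650.00
Next $136,500 at 32.5% = $44,362.50
Next $69,000 at 25% = $17,250.00
Remaining $524,493 at 17% = $89,163.81
Fee: $55,650.00 + $44,362.50 + $17,250.00 + $89,163.81 = $206,426.31
$206,426.31 is under the $267,500 cap.

$206,426.31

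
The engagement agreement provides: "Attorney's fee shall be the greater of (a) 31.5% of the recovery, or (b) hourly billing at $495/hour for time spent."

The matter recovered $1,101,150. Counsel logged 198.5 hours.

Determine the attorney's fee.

(a) 31.5% of $1,101,150 = $346,862.25
(b) 198.5 × $495 = $98,257.50
The greater is (a): $346,862.25.

$346,862.25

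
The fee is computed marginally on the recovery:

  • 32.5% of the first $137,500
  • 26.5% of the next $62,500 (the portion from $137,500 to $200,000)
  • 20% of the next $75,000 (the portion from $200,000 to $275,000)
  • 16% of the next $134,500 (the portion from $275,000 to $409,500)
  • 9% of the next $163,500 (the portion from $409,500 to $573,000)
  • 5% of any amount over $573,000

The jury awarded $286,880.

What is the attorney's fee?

$78,150.80

First $137,500 at 32.5% = $44,687.50
Next $62,500 at 26.5% = $16,562.50
Next $75,000 at 20% = $15,000.00
Remaining $11,880 at 16% = $1,900.80
Fee: $44,687.50 + $16,562.50 + $15,000.00 + $1,900.80 = $78,150.80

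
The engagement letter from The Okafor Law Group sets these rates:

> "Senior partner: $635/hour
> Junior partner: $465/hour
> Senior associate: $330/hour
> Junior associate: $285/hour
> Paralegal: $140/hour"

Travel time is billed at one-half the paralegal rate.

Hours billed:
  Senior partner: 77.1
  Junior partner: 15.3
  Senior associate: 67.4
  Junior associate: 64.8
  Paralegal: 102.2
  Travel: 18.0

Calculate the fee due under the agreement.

Senior partner: 77.1 × $635 = $48,958.50
Junior partner: 15.3 × $465 = $7,114.50
Senior associate: 67.4 × $330 = $22,242.00
Junior associate: 64.8 × $285 = $18,468.00
Paralegal: 102.2 × $140 = $14,308.00
Subtotal: $48,958.50 + $7,114.50 + $22,242.00 + $18,468.00 + $14,308.00 = $111,091.00
Travel: 18.0 × ($140 ÷ 2) = 18.0 × $70.00 = $1,260.00
Total: $111,091.00 + $1,260.00 = $112,351.00

$112,351.00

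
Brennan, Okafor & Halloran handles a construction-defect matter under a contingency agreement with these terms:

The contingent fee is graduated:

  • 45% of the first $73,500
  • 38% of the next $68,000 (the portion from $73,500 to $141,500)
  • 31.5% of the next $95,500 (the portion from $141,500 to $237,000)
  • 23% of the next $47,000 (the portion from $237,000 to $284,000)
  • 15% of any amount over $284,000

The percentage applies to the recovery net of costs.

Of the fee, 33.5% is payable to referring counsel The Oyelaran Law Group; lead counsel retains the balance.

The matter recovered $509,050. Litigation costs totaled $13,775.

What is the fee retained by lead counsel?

Fee base (net of costs): $509,050 − $13,775 = $495,275
First $73,500 at 45% = $33,075.00
Next $68,000 at 38% = $25,840.00
Next $95,500 at 31.5% = $30,082.50
Next $47,000 at 23% = $10,810.00
Remaining $211,275 at 15% = $31,691.25
Fee: $33,075.00 + $25,840.00 + $30,082.50 + $10,810.00 + $31,691.25 = $131,498.75
Referral share: 33.5% of $131,498.75 = $44,052.08; lead counsel retains $131,498.75 − $44,052.08 = $87,446.67.

$87,446.67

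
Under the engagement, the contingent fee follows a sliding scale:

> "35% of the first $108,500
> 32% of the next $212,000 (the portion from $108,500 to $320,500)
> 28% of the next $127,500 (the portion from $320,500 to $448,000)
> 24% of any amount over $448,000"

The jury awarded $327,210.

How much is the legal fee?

First $108,500 at 35% = $37,975.00
Next $212,000 at 32% = $67,840.00
Remaining $6,710 at 28% = $1,878.80
Fee: $37,975.00 + $67,840.00 + $1,878.80 = $107,693.80

$107,693.80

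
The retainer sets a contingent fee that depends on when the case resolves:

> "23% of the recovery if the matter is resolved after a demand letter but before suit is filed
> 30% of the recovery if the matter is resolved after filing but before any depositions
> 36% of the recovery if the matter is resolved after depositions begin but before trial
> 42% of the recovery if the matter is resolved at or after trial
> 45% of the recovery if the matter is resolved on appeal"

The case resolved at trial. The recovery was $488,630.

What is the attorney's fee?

$205,224.60

The matter resolved at trial, so the 42% rate applies.
$488,630 × 42% = $205,224.60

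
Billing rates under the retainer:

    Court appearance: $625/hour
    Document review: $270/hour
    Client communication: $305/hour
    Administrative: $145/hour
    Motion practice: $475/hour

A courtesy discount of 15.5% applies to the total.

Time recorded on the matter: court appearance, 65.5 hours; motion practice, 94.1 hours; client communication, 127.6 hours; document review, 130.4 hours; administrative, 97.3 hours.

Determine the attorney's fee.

Court appearance: 65.5 × $625 = $40,937.50
Document review: 130.4 × $270 = $35,208.00
Client communication: 127.6 × $305 = $38,918.00
Administrative: 97.3 × $145 = $14,108.50
Motion practice: 94.1 × $475 = $44,697.50
Subtotal: $173,869.50
Less 15.5% discount: −$26,949.77
Total: $173,869.50 − $26,949.77 = $146,919.73

$146,919.73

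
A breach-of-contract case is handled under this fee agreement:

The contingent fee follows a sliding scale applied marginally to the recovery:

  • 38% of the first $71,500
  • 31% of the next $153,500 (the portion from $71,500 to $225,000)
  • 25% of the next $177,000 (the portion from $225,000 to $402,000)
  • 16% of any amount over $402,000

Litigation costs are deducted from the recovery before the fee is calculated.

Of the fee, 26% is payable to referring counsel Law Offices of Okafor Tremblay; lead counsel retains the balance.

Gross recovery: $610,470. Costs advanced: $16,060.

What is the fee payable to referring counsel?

$38,945.56

Fee base (net of costs): $610,470 − $16,060 = $594,410
First $71,500 at 38% = $27,170.00
Next $153,500 at 31% = $47,585.00
Next $177,000 at 25% = $44,250.00
Remaining $192,410 at 16% = $30,785.60
Fee: $27,170.00 + $47,585.00 + $44,250.00 + $30,785.60 = $149,790.60
Referral share: 26% of $149,790.60 = $38,945.56; lead counsel retains $149,790.60 − $38,945.56 = $110,845.04.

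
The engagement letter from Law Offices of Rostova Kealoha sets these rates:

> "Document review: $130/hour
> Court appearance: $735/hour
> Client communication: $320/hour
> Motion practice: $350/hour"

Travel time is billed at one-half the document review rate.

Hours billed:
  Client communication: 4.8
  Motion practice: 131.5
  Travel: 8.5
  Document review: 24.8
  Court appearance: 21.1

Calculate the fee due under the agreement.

$66,846.00

Document review: 24.8 × $130 = $3,224.00
Court appearance: 21.1 × $735 = $15,508.50
Client communication: 4.8 × $320 = $1,536.00
Motion practice: 131.5 × $350 = $46,025.00
Subtotal: $3,224.00 + $15,508.50 + $1,536.00 + $46,025.00 = $66,293.50
Travel: 8.5 × ($130 ÷ 2) = 8.5 × $65.00 = $552.50
Total: $66,293.50 + $552.50 = $66,846.00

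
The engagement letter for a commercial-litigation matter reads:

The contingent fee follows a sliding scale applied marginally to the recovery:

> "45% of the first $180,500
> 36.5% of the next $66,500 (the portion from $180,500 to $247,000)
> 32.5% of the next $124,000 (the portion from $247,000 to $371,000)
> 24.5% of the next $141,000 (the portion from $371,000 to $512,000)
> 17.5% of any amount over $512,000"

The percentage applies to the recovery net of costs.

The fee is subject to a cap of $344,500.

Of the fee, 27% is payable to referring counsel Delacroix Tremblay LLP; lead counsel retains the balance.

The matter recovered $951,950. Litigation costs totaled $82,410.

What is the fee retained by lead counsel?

Fee base (net of costs): $951,950 − $82,410 = $869,540
First $180,500 at 45% = $81,225.00
Next $66,500 at 36.5% = $24,272.50
Next $124,000 at 32.5% = $40,300.00
Next $141,000 at 24.5% = $34,545.00
Remaining $357,540 at 17.5% = $62,569.50
Fee: $81,225.00 + $24,272.50 + $40,300.00 + $34,545.00 + $62,569.50 = $242,912.00
$242,912.00 is under the $344,500 cap.
Referral share: 27% of $242,912.00 = $65,586.24; lead counsel retains $242,912.00 − $65,586.24 = $177,325.76.

$177,325.76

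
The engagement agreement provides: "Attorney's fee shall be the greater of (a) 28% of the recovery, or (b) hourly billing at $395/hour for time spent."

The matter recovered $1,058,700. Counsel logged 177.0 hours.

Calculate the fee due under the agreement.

$296,436.00

(a) 28% of $1,058,700 = $296,436.00
(b) 177.0 × $395 = $69,915.00
The greater is (a): $296,436.00.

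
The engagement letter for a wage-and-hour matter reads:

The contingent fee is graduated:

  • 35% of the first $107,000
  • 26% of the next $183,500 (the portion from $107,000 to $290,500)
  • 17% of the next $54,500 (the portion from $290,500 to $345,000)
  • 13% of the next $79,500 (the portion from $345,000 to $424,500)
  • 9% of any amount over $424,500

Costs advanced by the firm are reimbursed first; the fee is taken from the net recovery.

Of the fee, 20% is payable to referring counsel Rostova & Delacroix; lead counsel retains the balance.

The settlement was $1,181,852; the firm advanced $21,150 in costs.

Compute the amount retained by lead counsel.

$136,814.54

Fee base (net of costs): $1,181,852 − $21,150 = $1,160,702
First $107,000 at 35% = $37,450.00
Next $183,500 at 26% = $47,710.00
Next $54,500 at 17% = $9,265.00
Next $79,500 at 13% = $10,335.00
Remaining $736,202 at 9% = $66,258.18
Fee: $37,450.00 + $47,710.00 + $9,265.00 + $10,335.00 + $66,258.18 = $171,018.18
Referral share: 20% of $171,018.18 = $34,203.64; lead counsel retains $171,018.18 − $34,203.64 = $136,814.54.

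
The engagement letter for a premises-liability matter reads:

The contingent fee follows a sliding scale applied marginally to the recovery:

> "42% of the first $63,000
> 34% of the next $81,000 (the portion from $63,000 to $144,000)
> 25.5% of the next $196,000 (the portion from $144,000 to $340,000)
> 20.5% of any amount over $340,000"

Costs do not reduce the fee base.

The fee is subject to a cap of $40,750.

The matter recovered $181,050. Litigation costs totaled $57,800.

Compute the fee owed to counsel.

$40,750.00

Fee base is the gross recovery, $181,050; costs are reimbursed separately.
First $63,000 at 42% = $26,460.00
Next $81,000 at 34% = $27,540.00
Remaining $37,050 at 25.5% = $9,447.75
Fee: $26,460.00 + $27,540.00 + $9,447.75 = $63,447.75
$63,447.75 exceeds the $40,750 cap, so the fee is capped at $40,750.00.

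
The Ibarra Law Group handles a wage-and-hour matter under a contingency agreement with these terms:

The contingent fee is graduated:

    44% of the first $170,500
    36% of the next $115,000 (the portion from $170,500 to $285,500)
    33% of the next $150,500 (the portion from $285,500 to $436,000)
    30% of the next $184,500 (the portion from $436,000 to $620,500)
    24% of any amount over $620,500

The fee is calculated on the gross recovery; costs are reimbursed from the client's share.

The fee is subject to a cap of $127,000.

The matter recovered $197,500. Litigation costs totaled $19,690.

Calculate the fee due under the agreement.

Fee base is the gross recovery, $197,500; costs are reimbursed separately.
First $170,500 at 44% = $75,020.00
Remaining $27,000 at 36% = $9,720.00
Fee: $75,020.00 + $9,720.00 = $84,740.00
$84,740.00 is under the $127,000 cap.

$84,740.00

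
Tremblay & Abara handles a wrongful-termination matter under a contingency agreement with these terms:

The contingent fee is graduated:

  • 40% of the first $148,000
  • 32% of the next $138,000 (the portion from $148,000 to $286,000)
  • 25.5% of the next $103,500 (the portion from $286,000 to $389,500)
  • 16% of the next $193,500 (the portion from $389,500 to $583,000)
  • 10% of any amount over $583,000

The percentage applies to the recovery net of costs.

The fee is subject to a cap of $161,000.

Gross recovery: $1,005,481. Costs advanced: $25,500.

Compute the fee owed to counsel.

$161,000.00

Fee base (net of costs): $1,005,481 − $25,500 = $979,981
First $148,000 at 40% = $59,200.00
Next $138,000 at 32% = $44,160.00
Next $103,500 at 25.5% = $26,392.50
Next $193,500 at 16% = $30,960.00
Remaining $396,981 at 10% = $39,698.10
Fee: $59,200.00 + $44,160.00 + $26,392.50 + $30,960.00 + $39,698.10 = $200,410.60
$200,410.60 exceeds the $161,000 cap, so the fee is capped at $161,000.00.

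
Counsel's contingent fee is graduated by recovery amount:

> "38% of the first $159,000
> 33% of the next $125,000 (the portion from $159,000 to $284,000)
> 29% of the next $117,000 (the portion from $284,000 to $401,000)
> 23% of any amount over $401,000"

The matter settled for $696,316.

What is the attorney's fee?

First $159,000 at 38% = $60,420.00
Next $125,000 at 33% = $41,250.00
Next $117,000 at 29% = $33,930.00
Remaining $295,316 at 23% = $67,922.68
Fee: $60,420.00 + $41,250.00 + $33,930.00 + $67,922.68 = $203,522.68

$203,522.68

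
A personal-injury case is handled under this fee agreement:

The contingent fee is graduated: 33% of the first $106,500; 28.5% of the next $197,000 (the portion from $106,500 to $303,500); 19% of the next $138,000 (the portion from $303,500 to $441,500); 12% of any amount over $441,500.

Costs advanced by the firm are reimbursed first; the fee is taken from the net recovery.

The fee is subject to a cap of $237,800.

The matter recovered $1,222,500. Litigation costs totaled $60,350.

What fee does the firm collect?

Fee base (net of costs): $1,222,500 − $60,350 = $1,162,150
First $106,500 at 33% = $35,145.00
Next $197,000 at 28.5% = $56,145.00
Next $138,000 at 19% = $26,220.00
Remaining $720,650 at 12% = $86,478.00
Fee: $35,145.00 + $56,145.00 + $26,220.00 + $86,478.00 = $203,988.00
$203,988.00 is under the $237,800 cap.

$203,988.00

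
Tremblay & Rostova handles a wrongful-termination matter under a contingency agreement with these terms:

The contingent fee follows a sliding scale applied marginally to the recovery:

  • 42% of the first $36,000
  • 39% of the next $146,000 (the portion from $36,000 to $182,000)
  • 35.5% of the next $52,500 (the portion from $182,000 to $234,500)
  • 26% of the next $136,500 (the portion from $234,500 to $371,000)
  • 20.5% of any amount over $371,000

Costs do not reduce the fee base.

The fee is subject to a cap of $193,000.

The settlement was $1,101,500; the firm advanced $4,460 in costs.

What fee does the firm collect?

Fee base is the gross recovery, $1,101,500; costs are reimbursed separately.
First $36,000 at 42% = $15,120.00
Next $146,000 at 39% = $56,940.00
Next $52,500 at 35.5% = $18,637.50
Next $136,500 at 26% = $35,490.00
Remaining $730,500 at 20.5% = $149,752.50
Fee: $15,120.00 + $56,940.00 + $18,637.50 + $35,490.00 + $149,752.50 = $275,940.00
$275,940.00 exceeds the $193,000 cap, so the fee is capped at $193,000.00.

$193,000.00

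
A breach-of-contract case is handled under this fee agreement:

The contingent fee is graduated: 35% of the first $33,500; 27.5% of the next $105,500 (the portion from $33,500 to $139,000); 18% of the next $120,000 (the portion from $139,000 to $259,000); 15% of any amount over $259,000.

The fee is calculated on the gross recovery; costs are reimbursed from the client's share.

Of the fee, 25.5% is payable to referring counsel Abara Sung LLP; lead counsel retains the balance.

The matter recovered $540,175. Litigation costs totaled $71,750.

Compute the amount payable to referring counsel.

$26,651.01

Fee base is the gross recovery, $540,175; costs are reimbursed separately.
First $33,500 at 35% = $11,725.00
Next $105,500 at 27.5% = $29,012.50
Next $120,000 at 18% = $21,600.00
Remaining $281,175 at 15% = $42,176.25
Fee: $11,725.00 + $29,012.50 + $21,600.00 + $42,176.25 = $104,513.75
Referral share: 25.5% of $104,513.75 = $26,651.01; lead counsel retains $104,513.75 − $26,651.01 = $77,862.74.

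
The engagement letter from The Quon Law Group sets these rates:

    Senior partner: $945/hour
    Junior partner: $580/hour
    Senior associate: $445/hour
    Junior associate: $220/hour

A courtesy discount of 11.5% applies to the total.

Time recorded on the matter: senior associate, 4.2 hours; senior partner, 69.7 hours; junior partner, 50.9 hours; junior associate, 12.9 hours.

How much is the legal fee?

$88,584.52

Senior partner: 69.7 × $945 = $65,866.50
Junior partner: 50.9 × $580 = $29,522.00
Senior associate: 4.2 × $445 = $1,869.00
Junior associate: 12.9 × $220 = $2,838.00
Subtotal: $100,095.50
Less 11.5% discount: −$11,510.98
Total: $100,095.50 − $11,510.98 = $88,584.52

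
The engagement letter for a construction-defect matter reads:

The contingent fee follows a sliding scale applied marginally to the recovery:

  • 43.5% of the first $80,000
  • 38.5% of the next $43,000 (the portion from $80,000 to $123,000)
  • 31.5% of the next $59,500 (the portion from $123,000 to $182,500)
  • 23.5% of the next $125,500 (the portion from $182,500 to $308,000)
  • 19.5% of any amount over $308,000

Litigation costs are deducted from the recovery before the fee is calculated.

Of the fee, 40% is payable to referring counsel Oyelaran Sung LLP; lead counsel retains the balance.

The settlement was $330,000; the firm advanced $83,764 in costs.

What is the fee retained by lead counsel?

$51,045.28

Fee base (net of costs): $330,000 − $83,764 = $246,236
First $80,000 at 43.5% = $34,800.00
Next $43,000 at 38.5% = $16,555.00
Next $59,500 at 31.5% = $18,742.50
Remaining $63,736 at 23.5% = $14,977.96
Fee: $34,800.00 + $16,555.00 + $18,742.50 + $14,977.96 = $85,075.46
Referral share: 40% of $85,075.46 = $34,030.18; lead counsel retains $85,075.46 − $34,030.18 = $51,045.28.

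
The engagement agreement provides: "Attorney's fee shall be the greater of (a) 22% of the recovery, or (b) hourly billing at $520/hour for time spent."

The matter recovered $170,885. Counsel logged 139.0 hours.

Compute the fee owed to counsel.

$72,280.00

(a) 22% of $170,885 = $37,594.70
(b) 139.0 × $520 = $72,280.00
The greater is (b): $72,280.00.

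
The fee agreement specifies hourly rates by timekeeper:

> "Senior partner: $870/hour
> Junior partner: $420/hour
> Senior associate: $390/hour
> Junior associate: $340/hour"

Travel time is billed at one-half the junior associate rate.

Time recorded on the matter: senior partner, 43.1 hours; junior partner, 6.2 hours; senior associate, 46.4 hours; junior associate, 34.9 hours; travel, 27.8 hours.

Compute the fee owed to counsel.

Senior partner: 43.1 × $870 = $37,497.00
Junior partner: 6.2 × $420 = $2,604.00
Senior associate: 46.4 × $390 = $18,096.00
Junior associate: 34.9 × $340 = $11,866.00
Subtotal: $37,497.00 + $2,604.00 + $18,096.00 + $11,866.00 = $70,063.00
Travel: 27.8 × ($340 ÷ 2) = 27.8 × $170.00 = $4,726.00
Total: $70,063.00 + $4,726.00 = $74,789.00

$74,789.00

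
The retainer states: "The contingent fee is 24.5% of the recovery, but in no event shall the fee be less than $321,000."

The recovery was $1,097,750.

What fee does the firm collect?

24.5% of $1,097,750 = $268,948.75
That is below the $321,000 minimum, so the minimum applies.

$321,000.00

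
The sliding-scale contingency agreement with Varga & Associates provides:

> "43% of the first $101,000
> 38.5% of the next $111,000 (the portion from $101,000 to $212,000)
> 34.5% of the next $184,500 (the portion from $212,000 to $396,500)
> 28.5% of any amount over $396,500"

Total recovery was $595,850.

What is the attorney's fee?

$206,632.25

First $101,000 at 43% = $43,430.00
Next $111,000 at 38.5% = $42,735.00
Next $184,500 at 34.5% = $63,652.50
Remaining $199,350 at 28.5% = $56,814.75
Fee: $43,430.00 + $42,735.00 + $63,652.50 + $56,814.75 = $206,632.25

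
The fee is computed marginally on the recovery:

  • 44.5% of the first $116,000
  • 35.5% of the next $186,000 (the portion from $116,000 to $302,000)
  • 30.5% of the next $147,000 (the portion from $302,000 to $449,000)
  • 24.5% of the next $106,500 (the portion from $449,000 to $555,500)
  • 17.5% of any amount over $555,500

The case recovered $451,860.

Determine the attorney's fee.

$163,185.70

First $116,000 at 44.5% = $51,620.00
Next $186,000 at 35.5% = $66,030.00
Next $147,000 at 30.5% = $44,835.00
Remaining $2,860 at 24.5% = $700.70
Fee: $51,620.00 + $66,030.00 + $44,835.00 + $700.70 = $163,185.70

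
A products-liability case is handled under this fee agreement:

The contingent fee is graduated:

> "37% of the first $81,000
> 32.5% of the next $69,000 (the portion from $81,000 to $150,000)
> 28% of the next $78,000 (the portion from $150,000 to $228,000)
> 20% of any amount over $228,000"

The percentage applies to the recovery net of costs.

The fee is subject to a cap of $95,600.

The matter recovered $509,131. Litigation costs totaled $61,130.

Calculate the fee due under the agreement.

$95,600.00

Fee base (net of costs): $509,131 − $61,130 = $448,001
First $81,000 at 37% = $29,970.00
Next $69,000 at 32.5% = $22,425.00
Next $78,000 at 28% = $21,840.00
Remaining $220,001 at 20% = $44,000.20
Fee: $29,970.00 + $22,425.00 + $21,840.00 + $44,000.20 = $118,235.20
$118,235.20 exceeds the $95,600 cap, so the fee is capped at $95,600.00.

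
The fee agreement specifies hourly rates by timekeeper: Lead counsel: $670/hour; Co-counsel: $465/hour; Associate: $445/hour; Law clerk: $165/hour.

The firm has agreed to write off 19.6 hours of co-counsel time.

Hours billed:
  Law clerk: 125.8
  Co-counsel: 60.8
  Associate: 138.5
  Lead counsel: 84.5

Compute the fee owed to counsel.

$158,162.50

Lead counsel: 84.5 × $670 = $56,615.00
Co-counsel: 60.8 × $465 = $28,272.00
Associate: 138.5 × $445 = $61,632.50
Law clerk: 125.8 × $165 = $20,757.00
Subtotal: $167,276.50
Write-off: 19.6 × $465 = $9,114.00
Total: $167,276.50 − $9,114.00 = $158,162.50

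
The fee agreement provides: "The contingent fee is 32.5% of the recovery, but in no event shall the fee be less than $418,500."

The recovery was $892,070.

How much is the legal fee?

$418,500.00

32.5% of $892,070 = $289,922.75
That is below the $418,500 minimum, so the minimum applies.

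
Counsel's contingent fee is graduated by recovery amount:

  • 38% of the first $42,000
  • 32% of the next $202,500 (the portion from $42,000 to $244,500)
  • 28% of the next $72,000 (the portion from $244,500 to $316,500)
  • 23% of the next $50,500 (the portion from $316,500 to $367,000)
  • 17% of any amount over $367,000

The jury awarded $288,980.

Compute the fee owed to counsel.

$93,214.40

First $42,000 at 38% = $15,960.00
Next $202,500 at 32% = $64,800.00
Remaining $44,480 at 28% = $12,454.40
Fee: $15,960.00 + $64,800.00 + $12,454.40 = $93,214.40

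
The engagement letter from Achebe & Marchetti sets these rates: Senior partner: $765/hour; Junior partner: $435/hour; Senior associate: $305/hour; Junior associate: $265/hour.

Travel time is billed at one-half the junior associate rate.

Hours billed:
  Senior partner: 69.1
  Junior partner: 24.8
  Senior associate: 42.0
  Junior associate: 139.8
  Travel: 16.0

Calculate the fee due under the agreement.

$115,626.50

Senior partner: 69.1 × $765 = $52,861.50
Junior partner: 24.8 × $435 = $10,788.00
Senior associate: 42.0 × $305 = $12,810.00
Junior associate: 139.8 × $265 = $37,047.00
Subtotal: $52,861.50 + $10,788.00 + $12,810.00 + $37,047.00 = $113,506.50
Travel: 16.0 × ($265 ÷ 2) = 16.0 × $132.50 = $2,120.00
Total: $113,506.50 + $2,120.00 = $115,626.50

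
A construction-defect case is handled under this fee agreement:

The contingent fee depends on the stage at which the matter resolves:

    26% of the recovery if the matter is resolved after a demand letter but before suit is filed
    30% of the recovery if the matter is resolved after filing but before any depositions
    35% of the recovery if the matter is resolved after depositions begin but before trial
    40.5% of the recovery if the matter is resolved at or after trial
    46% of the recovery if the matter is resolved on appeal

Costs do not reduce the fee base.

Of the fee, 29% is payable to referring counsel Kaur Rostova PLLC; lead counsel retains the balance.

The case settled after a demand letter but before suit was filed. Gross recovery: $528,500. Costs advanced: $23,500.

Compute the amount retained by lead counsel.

Fee base is the gross recovery, $528,500; costs are reimbursed separately.
The matter settled after a demand letter but before suit was filed, so the 26% rate applies.
$528,500 × 26% = $137,410.00
Referral share: 29% of $137,410.00 = $39,848.90; lead counsel retains $137,410.00 − $39,848.90 = $97,561.10.

$97,561.10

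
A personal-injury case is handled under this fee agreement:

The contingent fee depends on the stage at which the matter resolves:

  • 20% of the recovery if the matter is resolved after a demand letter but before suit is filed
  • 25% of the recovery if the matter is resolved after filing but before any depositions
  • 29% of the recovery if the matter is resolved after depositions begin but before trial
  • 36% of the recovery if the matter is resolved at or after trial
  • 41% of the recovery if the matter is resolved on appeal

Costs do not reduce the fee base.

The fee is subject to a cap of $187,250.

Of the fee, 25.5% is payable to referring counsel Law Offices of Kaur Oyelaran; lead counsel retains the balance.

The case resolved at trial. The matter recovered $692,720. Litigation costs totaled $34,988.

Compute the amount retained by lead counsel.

Fee base is the gross recovery, $692,720; costs are reimbursed separately.
The matter resolved at trial, so the 36% rate applies.
$692,720 × 36% = $249,379.20
$249,379.20 exceeds the $187,250 cap, so the fee is capped at $187,250.00.
Referral share: 25.5% of $187,250.00 = $47,748.75; lead counsel retains $187,250.00 − $47,748.75 = $139,501.25.

$139,501.25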